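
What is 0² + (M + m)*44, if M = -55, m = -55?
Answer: -4840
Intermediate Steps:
0² + (M + m)*44 = 0² + (-55 - 55)*44 = 0 - 110*44 = 0 - 4840 = -4840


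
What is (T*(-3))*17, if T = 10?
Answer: -510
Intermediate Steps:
(T*(-3))*17 = (10*(-3))*17 = -30*17 = -510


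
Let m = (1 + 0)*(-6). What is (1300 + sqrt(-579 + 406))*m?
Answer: -7800 - 6*I*sqrt(173) ≈ -7800.0 - 78.918*I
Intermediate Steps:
m = -6 (m = 1*(-6) = -6)
(1300 + sqrt(-579 + 406))*m = (1300 + sqrt(-579 + 406))*(-6) = (1300 + sqrt(-173))*(-6) = (1300 + I*sqrt(173))*(-6) = -7800 - 6*I*sqrt(173)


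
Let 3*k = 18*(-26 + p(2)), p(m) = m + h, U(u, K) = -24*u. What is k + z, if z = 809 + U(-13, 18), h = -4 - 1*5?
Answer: 923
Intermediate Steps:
h = -9 (h = -4 - 5 = -9)
p(m) = -9 + m (p(m) = m - 9 = -9 + m)
z = 1121 (z = 809 - 24*(-13) = 809 + 312 = 1121)
k = -198 (k = (18*(-26 + (-9 + 2)))/3 = (18*(-26 - 7))/3 = (18*(-33))/3 = (⅓)*(-594) = -198)
k + z = -198 + 1121 = 923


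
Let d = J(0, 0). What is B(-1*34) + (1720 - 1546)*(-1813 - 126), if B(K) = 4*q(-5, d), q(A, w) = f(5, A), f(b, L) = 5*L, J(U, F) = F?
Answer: -337486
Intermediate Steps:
d = 0
q(A, w) = 5*A
B(K) = -100 (B(K) = 4*(5*(-5)) = 4*(-25) = -100)
B(-1*34) + (1720 - 1546)*(-1813 - 126) = -100 + (1720 - 1546)*(-1813 - 126) = -100 + 174*(-1939) = -100 - 337386 = -337486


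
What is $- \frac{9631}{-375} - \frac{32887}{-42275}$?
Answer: $\frac{16779326}{634125} \approx 26.461$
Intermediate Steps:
$- \frac{9631}{-375} - \frac{32887}{-42275} = \left(-9631\right) \left(- \frac{1}{375}\right) - - \frac{32887}{42275} = \frac{9631}{375} + \frac{32887}{42275} = \frac{16779326}{634125}$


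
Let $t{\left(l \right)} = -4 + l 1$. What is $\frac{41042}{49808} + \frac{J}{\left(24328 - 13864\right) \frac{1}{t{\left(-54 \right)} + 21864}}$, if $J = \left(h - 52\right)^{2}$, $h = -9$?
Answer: $\frac{126308026853}{16287216} \approx 7755.0$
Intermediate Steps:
$J = 3721$ ($J = \left(-9 - 52\right)^{2} = \left(-61\right)^{2} = 3721$)
$t{\left(l \right)} = -4 + l$
$\frac{41042}{49808} + \frac{J}{\left(24328 - 13864\right) \frac{1}{t{\left(-54 \right)} + 21864}} = \frac{41042}{49808} + \frac{3721}{\left(24328 - 13864\right) \frac{1}{\left(-4 - 54\right) + 21864}} = 41042 \cdot \frac{1}{49808} + \frac{3721}{10464 \frac{1}{-58 + 21864}} = \frac{20521}{24904} + \frac{3721}{10464 \cdot \frac{1}{21806}} = \frac{20521}{24904} + \frac{3721}{\frac{5232}{10903}} = \frac{20521}{24904} + 3721 \cdot \frac{10903}{5232} = \frac{20521}{24904} + \frac{40570063}{5232} = \frac{126308026853}{16287216}$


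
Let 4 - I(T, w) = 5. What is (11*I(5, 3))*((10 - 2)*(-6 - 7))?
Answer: 1144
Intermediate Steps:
I(T, w) = -1 (I(T, w) = 4 - 1*5 = 4 - 5 = -1)
(11*I(5, 3))*((10 - 2)*(-6 - 7)) = (11*(-1))*((10 - 2)*(-6 - 7)) = -88*(-13) = -11*(-104) = 1144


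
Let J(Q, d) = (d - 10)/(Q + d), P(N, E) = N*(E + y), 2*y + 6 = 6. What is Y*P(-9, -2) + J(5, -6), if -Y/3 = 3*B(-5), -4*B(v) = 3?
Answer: 275/2 ≈ 137.50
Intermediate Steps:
y = 0 (y = -3 + (½)*6 = -3 + 3 = 0)
B(v) = -¾ (B(v) = -¼*3 = -¾)
P(N, E) = E*N (P(N, E) = N*(E + 0) = N*E = E*N)
Y = 27/4 (Y = -9*(-3)/4 = -3*(-9/4) = 27/4 ≈ 6.7500)
J(Q, d) = (-10 + d)/(Q + d)
Y*P(-9, -2) + J(5, -6) = 27*(-2*(-9))/4 + (-10 - 6)/(5 - 6) = (27/4)*18 - 16/(-1) = 243/2 - 1*(-16) = 243/2 + 16 = 275/2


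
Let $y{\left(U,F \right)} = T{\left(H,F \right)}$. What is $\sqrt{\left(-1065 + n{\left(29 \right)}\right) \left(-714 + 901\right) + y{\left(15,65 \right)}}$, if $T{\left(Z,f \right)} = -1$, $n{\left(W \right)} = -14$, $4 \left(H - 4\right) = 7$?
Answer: $i \sqrt{201774} \approx 449.19 i$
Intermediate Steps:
$H = \frac{23}{4}$ ($H = 4 + \frac{1}{4} \cdot 7 = 4 + \frac{7}{4} = \frac{23}{4} \approx 5.75$)
$y{\left(U,F \right)} = -1$
$\sqrt{\left(-1065 + n{\left(29 \right)}\right) \left(-714 + 901\right) + y{\left(15,65 \right)}} = \sqrt{\left(-1065 - 14\right) \left(-714 + 901\right) - 1} = \sqrt{\left(-1079\right) 187 - 1} = \sqrt{-201773 - 1} = \sqrt{-201774} = i \sqrt{201774}$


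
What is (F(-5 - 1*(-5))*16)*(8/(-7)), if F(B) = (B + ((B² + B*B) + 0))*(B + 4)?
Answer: 0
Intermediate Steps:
F(B) = (4 + B)*(B + 2*B²) (F(B) = (B + ((B² + B²) + 0))*(4 + B) = (B + (2*B² + 0))*(4 + B) = (B + 2*B²)*(4 + B) = (4 + B)*(B + 2*B²))
(F(-5 - 1*(-5))*16)*(8/(-7)) = (((-5 - 1*(-5))*(4 + 2*(-5 - 1*(-5))² + 9*(-5 - 1*(-5))))*16)*(8/(-7)) = (((-5 + 5)*(4 + 2*(-5 + 5)² + 9*(-5 + 5)))*16)*(8*(-⅐)) = ((0*(4 + 2*0² + 9*0))*16)*(-8/7) = ((0*(4 + 2*0 + 0))*16)*(-8/7) = ((0*(4 + 0 + 0))*16)*(-8/7) = ((0*4)*16)*(-8/7) = (0*16)*(-8/7) = 0*(-8/7) = 0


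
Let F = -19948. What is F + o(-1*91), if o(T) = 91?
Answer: -19857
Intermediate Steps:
F + o(-1*91) = -19948 + 91 = -19857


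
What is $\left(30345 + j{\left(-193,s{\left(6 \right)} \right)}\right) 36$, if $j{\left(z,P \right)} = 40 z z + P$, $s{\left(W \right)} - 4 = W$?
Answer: $54731340$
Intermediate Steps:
$s{\left(W \right)} = 4 + W$
$j{\left(z,P \right)} = P + 40 z^{2}$ ($j{\left(z,P \right)} = 40 z^{2} + P = P + 40 z^{2}$)
$\left(30345 + j{\left(-193,s{\left(6 \right)} \right)}\right) 36 = \left(30345 + \left(\left(4 + 6\right) + 40 \left(-193\right)^{2}\right)\right) 36 = \left(30345 + \left(10 + 40 \cdot 37249\right)\right) 36 = \left(30345 + \left(10 + 1489960\right)\right) 36 = \left(30345 + 1489970\right) 36 = 1520315 \cdot 36 = 54731340$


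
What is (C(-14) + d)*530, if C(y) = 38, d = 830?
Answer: 460040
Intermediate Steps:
(C(-14) + d)*530 = (38 + 830)*530 = 868*530 = 460040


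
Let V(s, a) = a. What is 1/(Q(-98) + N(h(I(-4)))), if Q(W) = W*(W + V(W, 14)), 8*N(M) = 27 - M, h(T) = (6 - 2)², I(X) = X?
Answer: 8/65867 ≈ 0.00012146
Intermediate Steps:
h(T) = 16 (h(T) = 4² = 16)
N(M) = 27/8 - M/8 (N(M) = (27 - M)/8 = 27/8 - M/8)
Q(W) = W*(14 + W) (Q(W) = W*(W + 14) = W*(14 + W))
1/(Q(-98) + N(h(I(-4)))) = 1/(-98*(14 - 98) + (27/8 - ⅛*16)) = 1/(-98*(-84) + (27/8 - 2)) = 1/(8232 + 11/8) = 1/(65867/8) = 8/65867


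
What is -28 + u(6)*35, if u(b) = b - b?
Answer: -28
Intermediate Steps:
u(b) = 0
-28 + u(6)*35 = -28 + 0*35 = -28 + 0 = -28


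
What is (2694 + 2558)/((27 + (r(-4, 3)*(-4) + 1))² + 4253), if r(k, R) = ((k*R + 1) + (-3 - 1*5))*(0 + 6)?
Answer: 5252/238509 ≈ 0.022020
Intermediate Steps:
r(k, R) = -42 + 6*R*k (r(k, R) = ((R*k + 1) + (-3 - 5))*6 = ((1 + R*k) - 8)*6 = (-7 + R*k)*6 = -42 + 6*R*k)
(2694 + 2558)/((27 + (r(-4, 3)*(-4) + 1))² + 4253) = (2694 + 2558)/((27 + ((-42 + 6*3*(-4))*(-4) + 1))² + 4253) = 5252/((27 + ((-42 - 72)*(-4) + 1))² + 4253) = 5252/((27 + (-114*(-4) + 1))² + 4253) = 5252/((27 + (456 + 1))² + 4253) = 5252/((27 + 457)² + 4253) = 5252/(484² + 4253) = 5252/(234256 + 4253) = 5252/238509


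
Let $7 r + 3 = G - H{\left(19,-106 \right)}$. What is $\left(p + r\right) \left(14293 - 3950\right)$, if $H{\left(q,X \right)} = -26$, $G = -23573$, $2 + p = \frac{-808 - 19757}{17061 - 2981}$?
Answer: $- \frac{686620210145}{19712} \approx -3.4833 \cdot 10^{7}$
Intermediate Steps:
$p = - \frac{9745}{2816}$ ($p = -2 + \frac{-808 - 19757}{17061 - 2981} = -2 - \frac{20565}{14080} = -2 - \frac{4113}{2816} = - \frac{9745}{2816} \approx -3.4606$)
$r = - \frac{23550}{7}$ ($r = - \frac{3}{7} + \frac{-23573 - -26}{7} = - \frac{3}{7} + \frac{-23573 + 26}{7} = - \frac{3}{7} + \frac{1}{7} \left(-23547\right) = - \frac{3}{7} - \frac{23547}{7} = - \frac{23550}{7} \approx -3364.3$)
$\left(p + r\right) \left(14293 - 3950\right) = \left(- \frac{9745}{2816} - \frac{23550}{7}\right) \left(14293 - 3950\right) = \left(- \frac{66385015}{19712}\right) 10343 = - \frac{686620210145}{19712}$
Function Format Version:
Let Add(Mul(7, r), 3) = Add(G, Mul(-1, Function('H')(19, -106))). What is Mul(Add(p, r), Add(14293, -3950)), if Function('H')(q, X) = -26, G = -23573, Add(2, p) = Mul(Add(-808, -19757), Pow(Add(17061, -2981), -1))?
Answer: Rational(-686620210145, 19712) ≈ -3.4833e+7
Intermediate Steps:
p = Rational(-9745, 2816) (p = Add(-2, Mul(Add(-808, -19757), Pow(Add(17061, -2981), -1))) = Add(-2, Mul(-20565, Pow(14080, -1))) = Add(-2, Mul(-20565, Rational(1, 14080))) = Add(-2, Rational(-4113, 2816)) = Rational(-9745, 2816) ≈ -3.4606)
r = Rational(-23550, 7) (r = Add(Rational(-3, 7), Mul(Rational(1, 7), Add(-23573, Mul(-1, -26)))) = Add(Rational(-3, 7), Mul(Rational(1, 7), Add(-23573, 26))) = Add(Rational(-3, 7), Mul(Rational(1, 7), -23547)) = Add(Rational(-3, 7), Rational(-23547, 7)) = Rational(-23550, 7) ≈ -3364.3)
Mul(Add(p, r), Add(14293, -3950)) = Mul(Add(Rational(-9745, 2816), Rational(-23550, 7)), Add(14293, -3950)) = Mul(Rational(-66385015, 19712), 10343) = Rational(-686620210145, 19712)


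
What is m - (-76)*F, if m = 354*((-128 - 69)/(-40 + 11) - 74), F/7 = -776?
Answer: -12662074/29 ≈ -4.3662e+5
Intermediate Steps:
F = -5432 (F = 7*(-776) = -5432)
m = -689946/29 (m = 354*(-197/(-29) - 74) = 354*(-197*(-1/29) - 74) = 354*(197/29 - 74) = 354*(-1949/29) = -689946/29 ≈ -23791.)
m - (-76)*F = -689946/29 - (-76)*(-5432) = -689946/29 - 1*412832 = -689946/29 - 412832 = -12662074/29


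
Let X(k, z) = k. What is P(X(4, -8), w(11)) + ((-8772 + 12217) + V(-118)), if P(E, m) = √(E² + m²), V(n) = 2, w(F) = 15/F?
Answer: 3447 + √2161/11 ≈ 3451.2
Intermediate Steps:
P(X(4, -8), w(11)) + ((-8772 + 12217) + V(-118)) = √(4² + (15/11)²) + ((-8772 + 12217) + 2) = √(16 + (15*(1/11))²) + (3445 + 2) = √(16 + (15/11)²) + 3447 = √(16 + 225/121) + 3447 = √(2161/121) + 3447 = √2161/11 + 3447 = 3447 + √2161/11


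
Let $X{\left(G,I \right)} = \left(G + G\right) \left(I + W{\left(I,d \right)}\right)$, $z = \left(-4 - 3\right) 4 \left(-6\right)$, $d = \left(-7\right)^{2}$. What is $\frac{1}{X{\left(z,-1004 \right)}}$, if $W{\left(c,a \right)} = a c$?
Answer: $- \frac{1}{16867200} \approx -5.9287 \cdot 10^{-8}$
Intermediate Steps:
$d = 49$
$z = 168$ ($z = \left(-4 - 3\right) 4 \left(-6\right) = \left(-7\right) 4 \left(-6\right) = \left(-28\right) \left(-6\right) = 168$)
$X{\left(G,I \right)} = 100 G I$ ($X{\left(G,I \right)} = \left(G + G\right) \left(I + 49 I\right) = 2 G 50 I = 100 G I$)
$\frac{1}{X{\left(z,-1004 \right)}} = \frac{1}{100 \cdot 168 \left(-1004\right)} = \frac{1}{-16867200} = - \frac{1}{16867200}$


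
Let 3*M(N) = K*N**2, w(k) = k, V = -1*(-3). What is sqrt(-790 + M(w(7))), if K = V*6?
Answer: 4*I*sqrt(31) ≈ 22.271*I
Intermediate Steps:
V = 3
K = 18 (K = 3*6 = 18)
M(N) = 6*N**2 (M(N) = (18*N**2)/3 = 6*N**2)
sqrt(-790 + M(w(7))) = sqrt(-790 + 6*7**2) = sqrt(-790 + 6*49) = sqrt(-790 + 294) = sqrt(-496) = 4*I*sqrt(31)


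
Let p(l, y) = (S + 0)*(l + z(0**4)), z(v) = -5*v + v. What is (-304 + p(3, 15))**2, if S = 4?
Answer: 85264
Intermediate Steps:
z(v) = -4*v
p(l, y) = 4*l (p(l, y) = (4 + 0)*(l - 4*0**4) = 4*(l - 4*0) = 4*(l + 0) = 4*l)
(-304 + p(3, 15))**2 = (-304 + 4*3)**2 = (-304 + 12)**2 = (-292)**2 = 85264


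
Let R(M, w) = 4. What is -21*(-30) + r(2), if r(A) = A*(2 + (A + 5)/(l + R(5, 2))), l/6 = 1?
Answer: 3177/5 ≈ 635.40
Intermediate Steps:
l = 6 (l = 6*1 = 6)
r(A) = A*(5/2 + A/10) (r(A) = A*(2 + (A + 5)/(6 + 4)) = A*(2 + (5 + A)/10) = A*(2 + (5 + A)*(⅒)) = A*(2 + (½ + A/10)) = A*(5/2 + A/10))
-21*(-30) + r(2) = -21*(-30) + (⅒)*2*(25 + 2) = 630 + (⅒)*2*27 = 630 + 27/5 = 3177/5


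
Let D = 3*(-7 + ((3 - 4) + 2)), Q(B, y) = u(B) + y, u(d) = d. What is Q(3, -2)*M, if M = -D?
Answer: 18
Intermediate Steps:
Q(B, y) = B + y
D = -18 (D = 3*(-7 + (-1 + 2)) = 3*(-7 + 1) = 3*(-6) = -18)
M = 18 (M = -1*(-18) = 18)
Q(3, -2)*M = (3 - 2)*18 = 1*18 = 18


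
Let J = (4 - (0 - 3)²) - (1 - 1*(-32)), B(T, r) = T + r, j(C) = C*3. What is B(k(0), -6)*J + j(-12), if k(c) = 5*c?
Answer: 192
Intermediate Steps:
j(C) = 3*C
J = -38 (J = (4 - 1*(-3)²) - (1 + 32) = (4 - 1*9) - 1*33 = (4 - 9) - 33 = -5 - 33 = -38)
B(k(0), -6)*J + j(-12) = (5*0 - 6)*(-38) + 3*(-12) = (0 - 6)*(-38) - 36 = -6*(-38) - 36 = 228 - 36 = 192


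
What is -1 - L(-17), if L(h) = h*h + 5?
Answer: -295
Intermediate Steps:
L(h) = 5 + h**2 (L(h) = h**2 + 5 = 5 + h**2)
-1 - L(-17) = -1 - (5 + (-17)**2) = -1 - (5 + 289) = -1 - 1*294 = -1 - 294 = -295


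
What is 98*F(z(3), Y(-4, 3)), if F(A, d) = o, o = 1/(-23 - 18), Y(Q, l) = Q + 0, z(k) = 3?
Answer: -98/41 ≈ -2.3902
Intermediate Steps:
Y(Q, l) = Q
o = -1/41 (o = 1/(-41) = -1/41 ≈ -0.024390)
F(A, d) = -1/41
98*F(z(3), Y(-4, 3)) = 98*(-1/41) = -98/41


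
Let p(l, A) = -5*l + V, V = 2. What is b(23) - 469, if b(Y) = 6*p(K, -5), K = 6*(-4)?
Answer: 263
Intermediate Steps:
K = -24
p(l, A) = 2 - 5*l (p(l, A) = -5*l + 2 = 2 - 5*l)
b(Y) = 732 (b(Y) = 6*(2 - 5*(-24)) = 6*(2 + 120) = 6*122 = 732)
b(23) - 469 = 732 - 469 = 263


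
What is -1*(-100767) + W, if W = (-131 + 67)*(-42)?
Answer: 103455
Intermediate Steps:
W = 2688 (W = -64*(-42) = 2688)
-1*(-100767) + W = -1*(-100767) + 2688 = 100767 + 2688 = 103455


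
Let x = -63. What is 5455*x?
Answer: -343665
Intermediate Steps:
5455*x = 5455*(-63) = -343665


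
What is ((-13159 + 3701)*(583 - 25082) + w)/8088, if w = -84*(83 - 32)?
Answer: 115853629/4044 ≈ 28648.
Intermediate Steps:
w = -4284 (w = -84*51 = -4284)
((-13159 + 3701)*(583 - 25082) + w)/8088 = ((-13159 + 3701)*(583 - 25082) - 4284)/8088 = (-9458*(-24499) - 4284)*(1/8088) = (231711542 - 4284)*(1/8088) = 231707258*(1/8088) = 115853629/4044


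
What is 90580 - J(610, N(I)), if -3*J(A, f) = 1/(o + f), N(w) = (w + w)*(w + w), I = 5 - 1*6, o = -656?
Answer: 177174479/1956 ≈ 90580.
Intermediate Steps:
I = -1 (I = 5 - 6 = -1)
N(w) = 4*w² (N(w) = (2*w)*(2*w) = 4*w²)
J(A, f) = -1/(3*(-656 + f))
90580 - J(610, N(I)) = 90580 - (-1)/(-1968 + 3*(4*(-1)²)) = 90580 - (-1)/(-1968 + 3*(4*1)) = 90580 - (-1)/(-1968 + 3*4) = 90580 - (-1)/(-1968 + 12) = 90580 - (-1)/(-1956) = 90580 - (-1)*(-1)/1956 = 90580 - 1*1/1956 = 90580 - 1/1956 = 177174479/1956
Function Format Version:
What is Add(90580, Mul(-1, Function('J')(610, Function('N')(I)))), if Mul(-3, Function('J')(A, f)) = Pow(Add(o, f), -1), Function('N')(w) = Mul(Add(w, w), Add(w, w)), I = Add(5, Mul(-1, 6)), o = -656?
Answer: Rational(177174479, 1956) ≈ 90580.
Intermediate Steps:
I = -1 (I = Add(5, -6) = -1)
Function('N')(w) = Mul(4, Pow(w, 2)) (Function('N')(w) = Mul(Mul(2, w), Mul(2, w)) = Mul(4, Pow(w, 2)))
Function('J')(A, f) = Mul(Rational(-1, 3), Pow(Add(-656, f), -1))
Add(90580, Mul(-1, Function('J')(610, Function('N')(I)))) = Add(90580, Mul(-1, Mul(-1, Pow(Add(-1968, Mul(3, Mul(4, Pow(-1, 2)))), -1)))) = Add(90580, Mul(-1, Mul(-1, Pow(Add(-1968, Mul(3, Mul(4, 1))), -1)))) = Add(90580, Mul(-1, Mul(-1, Pow(Add(-1968, Mul(3, 4)), -1)))) = Add(90580, Mul(-1, Mul(-1, Pow(Add(-1968, 12), -1)))) = Add(90580, Mul(-1, Mul(-1, Pow(-1956, -1)))) = Add(90580, Mul(-1, Mul(-1, Rational(-1, 1956)))) = Add(90580, Mul(-1, Rational(1, 1956))) = Add(90580, Rational(-1, 1956)) = Rational(177174479, 1956)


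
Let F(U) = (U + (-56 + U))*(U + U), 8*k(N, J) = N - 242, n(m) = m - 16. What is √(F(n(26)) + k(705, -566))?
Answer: I*√10594/4 ≈ 25.732*I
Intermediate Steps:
n(m) = -16 + m
k(N, J) = -121/4 + N/8 (k(N, J) = (N - 242)/8 = (-242 + N)/8 = -121/4 + N/8)
F(U) = 2*U*(-56 + 2*U) (F(U) = (-56 + 2*U)*(2*U) = 2*U*(-56 + 2*U))
√(F(n(26)) + k(705, -566)) = √(4*(-16 + 26)*(-28 + (-16 + 26)) + (-121/4 + (⅛)*705)) = √(4*10*(-28 + 10) + (-121/4 + 705/8)) = √(4*10*(-18) + 463/8) = √(-720 + 463/8) = √(-5297/8) = I*√10594/4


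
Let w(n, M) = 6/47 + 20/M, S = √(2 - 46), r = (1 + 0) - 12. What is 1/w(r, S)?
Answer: 1551/110648 + 11045*I*√11/110648 ≈ 0.014017 + 0.33107*I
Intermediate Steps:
r = -11 (r = 1 - 12 = -11)
S = 2*I*√11 (S = √(-44) = 2*I*√11 ≈ 6.6332*I)
w(n, M) = 6/47 + 20/M (w(n, M) = 6*(1/47) + 20/M = 6/47 + 20/M)
1/w(r, S) = 1/(6/47 + 20/((2*I*√11))) = 1/(6/47 + 20*(-I*√11/22)) = 1/(6/47 - 10*I*√11/11)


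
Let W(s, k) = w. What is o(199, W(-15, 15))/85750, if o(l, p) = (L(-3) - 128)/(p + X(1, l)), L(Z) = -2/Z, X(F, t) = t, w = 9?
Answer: -191/26754000 ≈ -7.1391e-6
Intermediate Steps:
W(s, k) = 9
o(l, p) = -382/(3*(l + p)) (o(l, p) = (-2/(-3) - 128)/(p + l) = (-2*(-1/3) - 128)/(l + p) = (2/3 - 128)/(l + p) = -382/(3*(l + p)))
o(199, W(-15, 15))/85750 = -382/(3*199 + 3*9)/85750 = -382/(597 + 27)*(1/85750) = -382/624*(1/85750) = -382*1/624*(1/85750) = -191/312*1/85750 = -191/26754000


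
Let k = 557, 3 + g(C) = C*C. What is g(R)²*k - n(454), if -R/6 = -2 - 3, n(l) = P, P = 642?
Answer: 448166571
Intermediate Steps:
n(l) = 642
R = 30 (R = -6*(-2 - 3) = -6*(-5) = 30)
g(C) = -3 + C² (g(C) = -3 + C*C = -3 + C²)
g(R)²*k - n(454) = (-3 + 30²)²*557 - 1*642 = (-3 + 900)²*557 - 642 = 897²*557 - 642 = 804609*557 - 642 = 448167213 - 642 = 448166571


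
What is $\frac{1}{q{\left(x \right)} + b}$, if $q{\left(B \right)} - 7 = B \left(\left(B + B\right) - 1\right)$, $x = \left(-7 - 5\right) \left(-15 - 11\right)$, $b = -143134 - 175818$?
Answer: $- \frac{1}{124569} \approx -8.0277 \cdot 10^{-6}$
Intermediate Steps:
$b = -318952$ ($b = -143134 - 175818 = -318952$)
$x = 312$ ($x = \left(-7 - 5\right) \left(-26\right) = \left(-12\right) \left(-26\right) = 312$)
$q{\left(B \right)} = 7 + B \left(-1 + 2 B\right)$ ($q{\left(B \right)} = 7 + B \left(\left(B + B\right) - 1\right) = 7 + B \left(2 B - 1\right) = 7 + B \left(-1 + 2 B\right)$)
$\frac{1}{q{\left(x \right)} + b} = \frac{1}{\left(7 - 312 + 2 \cdot 312^{2}\right) - 318952} = \frac{1}{\left(7 - 312 + 2 \cdot 97344\right) - 318952} = \frac{1}{\left(7 - 312 + 194688\right) - 318952} = \frac{1}{194383 - 318952} = \frac{1}{-124569} = - \frac{1}{124569}$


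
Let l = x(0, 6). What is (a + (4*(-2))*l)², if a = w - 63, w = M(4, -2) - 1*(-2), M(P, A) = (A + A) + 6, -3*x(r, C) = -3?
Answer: 4489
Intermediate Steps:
x(r, C) = 1 (x(r, C) = -⅓*(-3) = 1)
l = 1
M(P, A) = 6 + 2*A (M(P, A) = 2*A + 6 = 6 + 2*A)
w = 4 (w = (6 + 2*(-2)) - 1*(-2) = (6 - 4) + 2 = 2 + 2 = 4)
a = -59 (a = 4 - 63 = -59)
(a + (4*(-2))*l)² = (-59 + (4*(-2))*1)² = (-59 - 8*1)² = (-59 - 8)² = (-67)² = 4489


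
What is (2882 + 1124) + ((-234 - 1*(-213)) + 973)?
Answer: 4958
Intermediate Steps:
(2882 + 1124) + ((-234 - 1*(-213)) + 973) = 4006 + ((-234 + 213) + 973) = 4006 + (-21 + 973) = 4006 + 952 = 4958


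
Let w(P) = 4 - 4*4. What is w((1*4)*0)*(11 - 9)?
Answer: -24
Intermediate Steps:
w(P) = -12 (w(P) = 4 - 16 = -12)
w((1*4)*0)*(11 - 9) = -12*(11 - 9) = -12*2 = -24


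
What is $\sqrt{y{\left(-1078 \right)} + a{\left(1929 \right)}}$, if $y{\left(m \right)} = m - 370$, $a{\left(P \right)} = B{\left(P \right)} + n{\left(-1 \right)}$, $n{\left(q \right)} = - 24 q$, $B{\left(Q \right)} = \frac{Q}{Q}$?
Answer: $i \sqrt{1423} \approx 37.723 i$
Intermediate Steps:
$B{\left(Q \right)} = 1$
$a{\left(P \right)} = 25$ ($a{\left(P \right)} = 1 - -24 = 1 + 24 = 25$)
$y{\left(m \right)} = -370 + m$ ($y{\left(m \right)} = m - 370 = -370 + m$)
$\sqrt{y{\left(-1078 \right)} + a{\left(1929 \right)}} = \sqrt{\left(-370 - 1078\right) + 25} = \sqrt{-1448 + 25} = \sqrt{-1423} = i \sqrt{1423}$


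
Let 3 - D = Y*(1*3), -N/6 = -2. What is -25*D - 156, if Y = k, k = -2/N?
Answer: -487/2 ≈ -243.50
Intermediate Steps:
N = 12 (N = -6*(-2) = 12)
k = -1/6 (k = -2/12 = -2*1/12 = -1/6 ≈ -0.16667)
Y = -1/6 ≈ -0.16667
D = 7/2 (D = 3 - (-1)*1*3/6 = 3 - (-1)*3/6 = 3 - 1*(-1/2) = 3 + 1/2 = 7/2 ≈ 3.5000)
-25*D - 156 = -25*7/2 - 156 = -175/2 - 156 = -487/2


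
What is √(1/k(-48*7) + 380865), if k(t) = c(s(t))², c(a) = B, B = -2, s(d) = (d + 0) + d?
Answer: √1523461/2 ≈ 617.14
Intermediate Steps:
s(d) = 2*d (s(d) = d + d = 2*d)
c(a) = -2
k(t) = 4 (k(t) = (-2)² = 4)
√(1/k(-48*7) + 380865) = √(1/4 + 380865) = √(¼ + 380865) = √(1523461/4) = √1523461/2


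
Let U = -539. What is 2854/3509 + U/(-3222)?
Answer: 11086939/11305998 ≈ 0.98062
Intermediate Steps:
2854/3509 + U/(-3222) = 2854/3509 - 539/(-3222) = 2854*(1/3509) - 539*(-1/3222) = 2854/3509 + 539/3222 = 11086939/11305998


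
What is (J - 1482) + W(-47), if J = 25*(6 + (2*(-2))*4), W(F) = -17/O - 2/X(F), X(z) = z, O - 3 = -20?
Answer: -81355/47 ≈ -1731.0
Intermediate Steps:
O = -17 (O = 3 - 20 = -17)
W(F) = 1 - 2/F (W(F) = -17/(-17) - 2/F = -17*(-1/17) - 2/F = 1 - 2/F)
J = -250 (J = 25*(6 - 4*4) = 25*(6 - 16) = 25*(-10) = -250)
(J - 1482) + W(-47) = (-250 - 1482) + (-2 - 47)/(-47) = -1732 - 1/47*(-49) = -1732 + 49/47 = -81355/47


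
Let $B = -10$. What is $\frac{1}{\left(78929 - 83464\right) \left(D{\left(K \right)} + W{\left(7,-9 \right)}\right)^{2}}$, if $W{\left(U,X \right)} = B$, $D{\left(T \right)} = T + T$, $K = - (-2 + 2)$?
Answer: $- \frac{1}{453500} \approx -2.2051 \cdot 10^{-6}$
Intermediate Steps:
$K = 0$ ($K = \left(-1\right) 0 = 0$)
$D{\left(T \right)} = 2 T$
$W{\left(U,X \right)} = -10$
$\frac{1}{\left(78929 - 83464\right) \left(D{\left(K \right)} + W{\left(7,-9 \right)}\right)^{2}} = \frac{1}{\left(78929 - 83464\right) \left(2 \cdot 0 - 10\right)^{2}} = \frac{1}{\left(-4535\right) \left(0 - 10\right)^{2}} = - \frac{1}{4535 \left(-10\right)^{2}} = - \frac{1}{4535 \cdot 100} = \left(- \frac{1}{4535}\right) \frac{1}{100} = - \frac{1}{453500}$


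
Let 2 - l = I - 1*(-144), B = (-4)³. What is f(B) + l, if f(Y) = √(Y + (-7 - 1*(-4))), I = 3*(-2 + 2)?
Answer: -142 + I*√67 ≈ -142.0 + 8.1853*I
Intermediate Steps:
I = 0 (I = 3*0 = 0)
B = -64
f(Y) = √(-3 + Y) (f(Y) = √(Y + (-7 + 4)) = √(Y - 3) = √(-3 + Y))
l = -142 (l = 2 - (0 - 1*(-144)) = 2 - (0 + 144) = 2 - 1*144 = 2 - 144 = -142)
f(B) + l = √(-3 - 64) - 142 = √(-67) - 142 = I*√67 - 142 = -142 + I*√67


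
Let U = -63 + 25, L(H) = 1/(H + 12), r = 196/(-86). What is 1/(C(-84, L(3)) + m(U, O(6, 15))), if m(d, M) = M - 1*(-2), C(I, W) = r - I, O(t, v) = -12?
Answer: 43/3084 ≈ 0.013943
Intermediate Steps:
r = -98/43 (r = 196*(-1/86) = -98/43 ≈ -2.2791)
L(H) = 1/(12 + H)
C(I, W) = -98/43 - I
U = -38
m(d, M) = 2 + M (m(d, M) = M + 2 = 2 + M)
1/(C(-84, L(3)) + m(U, O(6, 15))) = 1/((-98/43 - 1*(-84)) + (2 - 12)) = 1/((-98/43 + 84) - 10) = 1/(3514/43 - 10) = 1/(3084/43) = 43/3084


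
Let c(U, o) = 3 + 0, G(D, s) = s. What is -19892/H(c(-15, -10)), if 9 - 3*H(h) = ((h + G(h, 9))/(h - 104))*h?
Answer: -2009092/315 ≈ -6378.1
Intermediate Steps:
c(U, o) = 3
H(h) = 3 - h*(9 + h)/(3*(-104 + h)) (H(h) = 3 - (h + 9)/(h - 104)*h/3 = 3 - (9 + h)/(-104 + h)*h/3 = 3 - h*(9 + h)/(3*(-104 + h)))
-19892/H(c(-15, -10)) = -19892*3*(-104 + 3)/(-936 - 1*3²) = -19892*(-303/(-936 - 1*9)) = -19892*(-303/(-936 - 9)) = -19892/((⅓)*(-1/101)*(-945)) = -19892/315/101 = -19892*101/315 = -2009092/315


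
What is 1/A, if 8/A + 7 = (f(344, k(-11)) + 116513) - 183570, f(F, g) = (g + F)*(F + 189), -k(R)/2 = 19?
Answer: 48017/4 ≈ 12004.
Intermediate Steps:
k(R) = -38 (k(R) = -2*19 = -38)
f(F, g) = (189 + F)*(F + g) (f(F, g) = (F + g)*(189 + F) = (189 + F)*(F + g))
A = 4/48017 (A = 8/(-7 + (((344² + 189*344 + 189*(-38) + 344*(-38)) + 116513) - 183570)) = 8/(-7 + (((118336 + 65016 - 7182 - 13072) + 116513) - 183570)) = 8/(-7 + ((163098 + 116513) - 183570)) = 8/(-7 + (279611 - 183570)) = 8/(-7 + 96041) = 8/96034 = 8*(1/96034) = 4/48017 ≈ 8.3304e-5)
1/A = 1/(4/48017) = 48017/4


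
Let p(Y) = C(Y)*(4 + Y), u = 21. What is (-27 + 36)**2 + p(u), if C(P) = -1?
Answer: 56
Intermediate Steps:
p(Y) = -4 - Y (p(Y) = -(4 + Y) = -4 - Y)
(-27 + 36)**2 + p(u) = (-27 + 36)**2 + (-4 - 1*21) = 9**2 + (-4 - 21) = 81 - 25 = 56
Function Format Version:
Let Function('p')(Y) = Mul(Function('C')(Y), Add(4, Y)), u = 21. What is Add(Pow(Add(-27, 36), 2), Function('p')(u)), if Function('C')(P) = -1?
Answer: 56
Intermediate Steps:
Function('p')(Y) = Add(-4, Mul(-1, Y)) (Function('p')(Y) = Mul(-1, Add(4, Y)) = Add(-4, Mul(-1, Y)))
Add(Pow(Add(-27, 36), 2), Function('p')(u)) = Add(Pow(Add(-27, 36), 2), Add(-4, Mul(-1, 21))) = Add(Pow(9, 2), Add(-4, -21)) = Add(81, -25) = 56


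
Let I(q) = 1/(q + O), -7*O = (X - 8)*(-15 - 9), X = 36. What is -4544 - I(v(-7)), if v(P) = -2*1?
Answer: -427137/94 ≈ -4544.0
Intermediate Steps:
v(P) = -2
O = 96 (O = -(36 - 8)*(-15 - 9)/7 = -4*(-24) = -⅐*(-672) = 96)
I(q) = 1/(96 + q) (I(q) = 1/(q + 96) = 1/(96 + q))
-4544 - I(v(-7)) = -4544 - 1/(96 - 2) = -4544 - 1/94 = -427137/94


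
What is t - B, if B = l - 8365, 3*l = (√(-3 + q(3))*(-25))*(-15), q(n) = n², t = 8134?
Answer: 16499 - 125*√6 ≈ 16193.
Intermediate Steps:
l = 125*√6 (l = ((√(-3 + 3²)*(-25))*(-15))/3 = ((√(-3 + 9)*(-25))*(-15))/3 = ((√6*(-25))*(-15))/3 = (-25*√6*(-15))/3 = (375*√6)/3 = 125*√6 ≈ 306.19)
B = -8365 + 125*√6 (B = 125*√6 - 8365 = -8365 + 125*√6 ≈ -8058.8)
t - B = 8134 - (-8365 + 125*√6) = 8134 + (8365 - 125*√6) = 16499 - 125*√6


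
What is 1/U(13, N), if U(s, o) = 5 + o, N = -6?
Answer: -1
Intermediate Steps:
1/U(13, N) = 1/(5 - 6) = 1/(-1) = -1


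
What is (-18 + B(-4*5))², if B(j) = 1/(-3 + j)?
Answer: 172225/529 ≈ 325.57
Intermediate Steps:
(-18 + B(-4*5))² = (-18 + 1/(-3 - 4*5))² = (-18 + 1/(-3 - 20))² = (-18 + 1/(-23))² = (-18 - 1/23)² = (-415/23)² = 172225/529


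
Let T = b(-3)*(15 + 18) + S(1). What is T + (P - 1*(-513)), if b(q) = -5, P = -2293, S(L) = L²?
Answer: -1944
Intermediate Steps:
T = -164 (T = -5*(15 + 18) + 1² = -5*33 + 1 = -165 + 1 = -164)
T + (P - 1*(-513)) = -164 + (-2293 - 1*(-513)) = -164 + (-2293 + 513) = -164 - 1780 = -1944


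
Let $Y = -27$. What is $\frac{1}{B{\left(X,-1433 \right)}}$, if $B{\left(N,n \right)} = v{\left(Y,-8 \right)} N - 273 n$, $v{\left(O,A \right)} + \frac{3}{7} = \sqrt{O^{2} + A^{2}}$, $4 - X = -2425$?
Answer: $\frac{390168}{147552335711} - \frac{2429 \sqrt{793}}{147552335711} \approx 2.1807 \cdot 10^{-6}$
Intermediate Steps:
$X = 2429$ ($X = 4 - -2425 = 4 + 2425 = 2429$)
$v{\left(O,A \right)} = - \frac{3}{7} + \sqrt{A^{2} + O^{2}}$ ($v{\left(O,A \right)} = - \frac{3}{7} + \sqrt{O^{2} + A^{2}} = - \frac{3}{7} + \sqrt{A^{2} + O^{2}}$)
$B{\left(N,n \right)} = - 273 n + N \left(- \frac{3}{7} + \sqrt{793}\right)$ ($B{\left(N,n \right)} = \left(- \frac{3}{7} + \sqrt{\left(-8\right)^{2} + \left(-27\right)^{2}}\right) N - 273 n = \left(- \frac{3}{7} + \sqrt{64 + 729}\right) N - 273 n = \left(- \frac{3}{7} + \sqrt{793}\right) N - 273 n = N \left(- \frac{3}{7} + \sqrt{793}\right) - 273 n = - 273 n + N \left(- \frac{3}{7} + \sqrt{793}\right)$)
$\frac{1}{B{\left(X,-1433 \right)}} = \frac{1}{\left(-273\right) \left(-1433\right) - 1041 + 2429 \sqrt{793}} = \frac{1}{391209 - 1041 + 2429 \sqrt{793}} = \frac{1}{390168 + 2429 \sqrt{793}}$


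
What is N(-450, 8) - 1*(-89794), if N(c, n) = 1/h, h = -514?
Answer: 46154115/514 ≈ 89794.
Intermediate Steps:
N(c, n) = -1/514 (N(c, n) = 1/(-514) = -1/514)
N(-450, 8) - 1*(-89794) = -1/514 - 1*(-89794) = -1/514 + 89794 = 46154115/514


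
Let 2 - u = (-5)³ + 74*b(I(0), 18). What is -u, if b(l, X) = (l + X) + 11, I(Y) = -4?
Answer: 1723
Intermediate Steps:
b(l, X) = 11 + X + l (b(l, X) = (X + l) + 11 = 11 + X + l)
u = -1723 (u = 2 - ((-5)³ + 74*(11 + 18 - 4)) = 2 - (-125 + 74*25) = 2 - (-125 + 1850) = 2 - 1*1725 = 2 - 1725 = -1723)
-u = -1*(-1723) = 1723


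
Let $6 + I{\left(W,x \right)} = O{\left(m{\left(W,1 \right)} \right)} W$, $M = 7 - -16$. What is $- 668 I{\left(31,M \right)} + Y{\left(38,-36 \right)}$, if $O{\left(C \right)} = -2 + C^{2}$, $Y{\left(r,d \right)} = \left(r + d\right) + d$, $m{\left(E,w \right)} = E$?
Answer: $-19854998$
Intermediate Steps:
$Y{\left(r,d \right)} = r + 2 d$ ($Y{\left(r,d \right)} = \left(d + r\right) + d = r + 2 d$)
$M = 23$ ($M = 7 + 16 = 23$)
$I{\left(W,x \right)} = -6 + W \left(-2 + W^{2}\right)$ ($I{\left(W,x \right)} = -6 + \left(-2 + W^{2}\right) W = -6 + W \left(-2 + W^{2}\right)$)
$- 668 I{\left(31,M \right)} + Y{\left(38,-36 \right)} = - 668 \left(-6 + 31 \left(-2 + 31^{2}\right)\right) + \left(38 + 2 \left(-36\right)\right) = - 668 \left(-6 + 31 \left(-2 + 961\right)\right) + \left(38 - 72\right) = - 668 \left(-6 + 31 \cdot 959\right) - 34 = - 668 \left(-6 + 29729\right) - 34 = \left(-668\right) 29723 - 34 = -19854964 - 34 = -19854998$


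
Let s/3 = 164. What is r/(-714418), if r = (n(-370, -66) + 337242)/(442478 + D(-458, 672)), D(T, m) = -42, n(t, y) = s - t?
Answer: -42263/39510530281 ≈ -1.0697e-6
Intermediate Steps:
s = 492 (s = 3*164 = 492)
n(t, y) = 492 - t
r = 84526/110609 (r = ((492 - 1*(-370)) + 337242)/(442478 - 42) = ((492 + 370) + 337242)/442436 = (862 + 337242)*(1/442436) = 338104*(1/442436) = 84526/110609 ≈ 0.76419)
r/(-714418) = (84526/110609)/(-714418) = (84526/110609)*(-1/714418) = -42263/39510530281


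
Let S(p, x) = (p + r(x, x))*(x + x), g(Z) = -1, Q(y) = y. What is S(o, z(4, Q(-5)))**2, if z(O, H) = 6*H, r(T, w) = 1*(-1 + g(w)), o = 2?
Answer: 0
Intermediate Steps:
r(T, w) = -2 (r(T, w) = 1*(-1 - 1) = 1*(-2) = -2)
S(p, x) = 2*x*(-2 + p) (S(p, x) = (p - 2)*(x + x) = (-2 + p)*(2*x) = 2*x*(-2 + p))
S(o, z(4, Q(-5)))**2 = (2*(6*(-5))*(-2 + 2))**2 = (2*(-30)*0)**2 = 0**2 = 0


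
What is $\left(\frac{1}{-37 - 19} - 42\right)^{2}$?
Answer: $\frac{5536609}{3136} \approx 1765.5$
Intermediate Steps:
$\left(\frac{1}{-37 - 19} - 42\right)^{2} = \left(\frac{1}{-56} - 42\right)^{2} = \left(- \frac{1}{56} - 42\right)^{2} = \left(- \frac{2353}{56}\right)^{2} = \frac{5536609}{3136}$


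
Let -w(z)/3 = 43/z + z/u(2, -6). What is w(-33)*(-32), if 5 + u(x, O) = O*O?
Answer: -77504/341 ≈ -227.28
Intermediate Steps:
u(x, O) = -5 + O**2 (u(x, O) = -5 + O*O = -5 + O**2)
w(z) = -129/z - 3*z/31 (w(z) = -3*(43/z + z/(-5 + (-6)**2)) = -3*(43/z + z/(-5 + 36)) = -3*(43/z + z/31) = -129/z - 3*z/31)
w(-33)*(-32) = (-129/(-33) - 3/31*(-33))*(-32) = (-129*(-1/33) + 99/31)*(-32) = (43/11 + 99/31)*(-32) = (2422/341)*(-32) = -77504/341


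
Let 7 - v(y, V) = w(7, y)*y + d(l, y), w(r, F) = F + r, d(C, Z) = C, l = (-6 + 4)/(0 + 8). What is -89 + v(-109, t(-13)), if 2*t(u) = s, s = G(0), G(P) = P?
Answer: -44799/4 ≈ -11200.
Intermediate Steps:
l = -¼ (l = -2/8 = -2*⅛ = -¼ ≈ -0.25000)
s = 0
t(u) = 0 (t(u) = (½)*0 = 0)
v(y, V) = 29/4 - y*(7 + y) (v(y, V) = 7 - ((y + 7)*y - ¼) = 7 - ((7 + y)*y - ¼) = 7 - (y*(7 + y) - ¼) = 7 - (-¼ + y*(7 + y)) = 7 + (¼ - y*(7 + y)) = 29/4 - y*(7 + y))
-89 + v(-109, t(-13)) = -89 + (29/4 - 1*(-109)*(7 - 109)) = -89 + (29/4 - 1*(-109)*(-102)) = -89 + (29/4 - 11118) = -89 - 44443/4 = -44799/4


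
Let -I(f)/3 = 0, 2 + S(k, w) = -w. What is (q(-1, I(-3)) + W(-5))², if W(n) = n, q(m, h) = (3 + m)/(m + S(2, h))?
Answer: 289/9 ≈ 32.111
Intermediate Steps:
S(k, w) = -2 - w
I(f) = 0 (I(f) = -3*0 = 0)
q(m, h) = (3 + m)/(-2 + m - h) (q(m, h) = (3 + m)/(m + (-2 - h)) = (3 + m)/(-2 + m - h))
(q(-1, I(-3)) + W(-5))² = ((-3 - 1*(-1))/(2 + 0 - 1*(-1)) - 5)² = ((-3 + 1)/(2 + 0 + 1) - 5)² = (-2/3 - 5)² = ((⅓)*(-2) - 5)² = (-⅔ - 5)² = (-17/3)² = 289/9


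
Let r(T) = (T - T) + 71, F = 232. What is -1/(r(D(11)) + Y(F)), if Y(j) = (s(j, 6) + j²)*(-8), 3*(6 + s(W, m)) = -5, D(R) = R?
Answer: 3/1291379 ≈ 2.3231e-6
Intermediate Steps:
s(W, m) = -23/3 (s(W, m) = -6 + (⅓)*(-5) = -6 - 5/3 = -23/3)
Y(j) = 184/3 - 8*j² (Y(j) = (-23/3 + j²)*(-8) = 184/3 - 8*j²)
r(T) = 71 (r(T) = 0 + 71 = 71)
-1/(r(D(11)) + Y(F)) = -1/(71 + (184/3 - 8*232²)) = -1/(71 + (184/3 - 8*53824)) = -1/(71 + (184/3 - 430592)) = -1/(71 - 1291592/3) = -1/(-1291379/3) = -1*(-3/1291379) = 3/1291379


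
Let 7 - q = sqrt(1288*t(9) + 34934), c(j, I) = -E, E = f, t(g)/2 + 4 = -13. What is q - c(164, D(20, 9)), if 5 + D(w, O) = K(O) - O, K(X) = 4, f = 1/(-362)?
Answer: 2533/362 - I*sqrt(8858) ≈ 6.9972 - 94.117*I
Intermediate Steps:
f = -1/362 ≈ -0.0027624
t(g) = -34 (t(g) = -8 + 2*(-13) = -8 - 26 = -34)
E = -1/362 ≈ -0.0027624
D(w, O) = -1 - O (D(w, O) = -5 + (4 - O) = -1 - O)
c(j, I) = 1/362 (c(j, I) = -1*(-1/362) = 1/362)
q = 7 - I*sqrt(8858) (q = 7 - sqrt(1288*(-34) + 34934) = 7 - sqrt(-43792 + 34934) = 7 - sqrt(-8858) = 7 - I*sqrt(8858) ≈ 7.0 - 94.117*I)
q - c(164, D(20, 9)) = (7 - I*sqrt(8858)) - 1*1/362 = (7 - I*sqrt(8858)) - 1/362 = 2533/362 - I*sqrt(8858)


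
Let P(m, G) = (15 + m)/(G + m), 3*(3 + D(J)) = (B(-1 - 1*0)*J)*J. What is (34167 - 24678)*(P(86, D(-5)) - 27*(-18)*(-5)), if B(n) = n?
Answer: -5162177313/224 ≈ -2.3045e+7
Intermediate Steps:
D(J) = -3 - J²/3 (D(J) = -3 + (((-1 - 1*0)*J)*J)/3 = -3 + (((-1 + 0)*J)*J)/3 = -3 + ((-J)*J)/3 = -3 + (-J²)/3 = -3 - J²/3)
P(m, G) = (15 + m)/(G + m)
(34167 - 24678)*(P(86, D(-5)) - 27*(-18)*(-5)) = (34167 - 24678)*((15 + 86)/((-3 - ⅓*(-5)²) + 86) - 27*(-18)*(-5)) = 9489*(101/((-3 - ⅓*25) + 86) + 486*(-5)) = 9489*(101/((-3 - 25/3) + 86) - 2430) = 9489*(101/(-34/3 + 86) - 2430) = 9489*(101/(224/3) - 2430) = 9489*((3/224)*101 - 2430) = 9489*(303/224 - 2430) = 9489*(-544017/224) = -5162177313/224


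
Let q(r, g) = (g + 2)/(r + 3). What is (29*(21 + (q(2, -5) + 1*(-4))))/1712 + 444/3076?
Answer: 1389421/3291320 ≈ 0.42215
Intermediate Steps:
q(r, g) = (2 + g)/(3 + r)
(29*(21 + (q(2, -5) + 1*(-4))))/1712 + 444/3076 = (29*(21 + ((2 - 5)/(3 + 2) + 1*(-4))))/1712 + 444/3076 = (29*(21 + (-3/5 - 4)))*(1/1712) + 444*(1/3076) = (29*(21 + ((1/5)*(-3) - 4)))*(1/1712) + 111/769 = (29*(21 + (-3/5 - 4)))*(1/1712) + 111/769 = (29*(21 - 23/5))*(1/1712) + 111/769 = (29*(82/5))*(1/1712) + 111/769 = (2378/5)*(1/1712) + 111/769 = 1189/4280 + 111/769 = 1389421/3291320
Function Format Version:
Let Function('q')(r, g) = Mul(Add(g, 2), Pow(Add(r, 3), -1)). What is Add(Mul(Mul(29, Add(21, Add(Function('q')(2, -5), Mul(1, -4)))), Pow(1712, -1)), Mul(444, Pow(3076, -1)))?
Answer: Rational(1389421, 3291320) ≈ 0.42215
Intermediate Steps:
Function('q')(r, g) = Mul(Pow(Add(3, r), -1), Add(2, g)) (Function('q')(r, g) = Mul(Add(2, g), Pow(Add(3, r), -1)) = Mul(Pow(Add(3, r), -1), Add(2, g)))
Add(Mul(Mul(29, Add(21, Add(Function('q')(2, -5), Mul(1, -4)))), Pow(1712, -1)), Mul(444, Pow(3076, -1))) = Add(Mul(Mul(29, Add(21, Add(Mul(Pow(Add(3, 2), -1), Add(2, -5)), Mul(1, -4)))), Pow(1712, -1)), Mul(444, Pow(3076, -1))) = Add(Mul(Mul(29, Add(21, Add(Mul(Pow(5, -1), -3), -4))), Rational(1, 1712)), Mul(444, Rational(1, 3076))) = Add(Mul(Mul(29, Add(21, Add(Mul(Rational(1, 5), -3), -4))), Rational(1, 1712)), Rational(111, 769)) = Add(Mul(Mul(29, Add(21, Add(Rational(-3, 5), -4))), Rational(1, 1712)), Rational(111, 769)) = Add(Mul(Mul(29, Add(21, Rational(-23, 5))), Rational(1, 1712)), Rational(111, 769)) = Add(Mul(Mul(29, Rational(82, 5)), Rational(1, 1712)), Rational(111, 769)) = Add(Mul(Rational(2378, 5), Rational(1, 1712)), Rational(111, 769)) = Add(Rational(1189, 4280), Rational(111, 769)) = Rational(1389421, 3291320)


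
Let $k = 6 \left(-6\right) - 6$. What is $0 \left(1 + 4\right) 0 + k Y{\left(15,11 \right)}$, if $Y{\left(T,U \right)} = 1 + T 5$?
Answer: $-3192$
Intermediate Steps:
$k = -42$ ($k = -36 - 6 = -42$)
$Y{\left(T,U \right)} = 1 + 5 T$
$0 \left(1 + 4\right) 0 + k Y{\left(15,11 \right)} = 0 \left(1 + 4\right) 0 - 42 \left(1 + 5 \cdot 15\right) = 0 \cdot 5 \cdot 0 - 42 \left(1 + 75\right) = 0 \cdot 0 - 3192 = 0 - 3192 = -3192$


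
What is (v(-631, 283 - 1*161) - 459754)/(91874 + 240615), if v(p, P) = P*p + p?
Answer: -537367/332489 ≈ -1.6162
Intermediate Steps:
v(p, P) = p + P*p
(v(-631, 283 - 1*161) - 459754)/(91874 + 240615) = (-631*(1 + (283 - 1*161)) - 459754)/(91874 + 240615) = (-631*(1 + (283 - 161)) - 459754)/332489 = (-631*(1 + 122) - 459754)*(1/332489) = (-631*123 - 459754)*(1/332489) = (-77613 - 459754)*(1/332489) = -537367*1/332489 = -537367/332489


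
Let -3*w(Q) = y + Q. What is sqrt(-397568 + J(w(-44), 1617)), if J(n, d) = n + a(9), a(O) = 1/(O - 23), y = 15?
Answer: I*sqrt(701293026)/42 ≈ 630.52*I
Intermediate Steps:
w(Q) = -5 - Q/3 (w(Q) = -(15 + Q)/3 = -5 - Q/3)
a(O) = 1/(-23 + O)
J(n, d) = -1/14 + n (J(n, d) = n + 1/(-23 + 9) = n + 1/(-14) = n - 1/14 = -1/14 + n)
sqrt(-397568 + J(w(-44), 1617)) = sqrt(-397568 + (-1/14 + (-5 - 1/3*(-44)))) = sqrt(-397568 + (-1/14 + (-5 + 44/3))) = sqrt(-397568 + (-1/14 + 29/3)) = sqrt(-397568 + 403/42) = sqrt(-16697453/42) = I*sqrt(701293026)/42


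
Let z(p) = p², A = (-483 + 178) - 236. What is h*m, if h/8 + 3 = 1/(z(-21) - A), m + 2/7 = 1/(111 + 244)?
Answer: 1656268/244027 ≈ 6.7872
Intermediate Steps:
A = -541 (A = -305 - 236 = -541)
m = -703/2485 (m = -2/7 + 1/(111 + 244) = -2/7 + 1/355 = -703/2485 ≈ -0.28290)
h = -11780/491 (h = -24 + 8/((-21)² - 1*(-541)) = -24 + 8/(441 + 541) = -24 + 8/982 = -24 + 8*(1/982) = -24 + 4/491 = -11780/491 ≈ -23.992)
h*m = -11780/491*(-703/2485) = 1656268/244027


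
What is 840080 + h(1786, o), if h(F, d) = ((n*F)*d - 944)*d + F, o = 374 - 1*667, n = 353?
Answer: 54125307300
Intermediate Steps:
o = -293 (o = 374 - 667 = -293)
h(F, d) = F + d*(-944 + 353*F*d) (h(F, d) = ((353*F)*d - 944)*d + F = (353*F*d - 944)*d + F = (-944 + 353*F*d)*d + F = d*(-944 + 353*F*d) + F = F + d*(-944 + 353*F*d))
840080 + h(1786, o) = 840080 + (1786 - 944*(-293) + 353*1786*(-293)²) = 840080 + (1786 + 276592 + 353*1786*85849) = 840080 + (1786 + 276592 + 54124188842) = 840080 + 54124467220 = 54125307300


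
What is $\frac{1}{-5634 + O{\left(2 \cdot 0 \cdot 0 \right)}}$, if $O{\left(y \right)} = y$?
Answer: $- \frac{1}{5634} \approx -0.00017749$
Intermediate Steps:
$\frac{1}{-5634 + O{\left(2 \cdot 0 \cdot 0 \right)}} = \frac{1}{-5634 + 2 \cdot 0 \cdot 0} = \frac{1}{-5634 + 0 \cdot 0} = \frac{1}{-5634 + 0} = \frac{1}{-5634} = - \frac{1}{5634}$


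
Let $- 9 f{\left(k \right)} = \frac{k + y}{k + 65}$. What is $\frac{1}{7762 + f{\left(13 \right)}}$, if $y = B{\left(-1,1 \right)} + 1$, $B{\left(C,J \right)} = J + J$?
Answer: $\frac{351}{2724454} \approx 0.00012883$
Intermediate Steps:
$B{\left(C,J \right)} = 2 J$
$y = 3$ ($y = 2 \cdot 1 + 1 = 2 + 1 = 3$)
$f{\left(k \right)} = - \frac{3 + k}{9 \left(65 + k\right)}$ ($f{\left(k \right)} = - \frac{\left(k + 3\right) \frac{1}{k + 65}}{9} = - \frac{\left(3 + k\right) \frac{1}{65 + k}}{9} = - \frac{\frac{1}{65 + k} \left(3 + k\right)}{9} = - \frac{3 + k}{9 \left(65 + k\right)}$)
$\frac{1}{7762 + f{\left(13 \right)}} = \frac{1}{7762 + \frac{-3 - 13}{9 \left(65 + 13\right)}} = \frac{1}{7762 + \frac{-3 - 13}{9 \cdot 78}} = \frac{1}{7762 + \frac{1}{9} \cdot \frac{1}{78} \left(-16\right)} = \frac{1}{7762 - \frac{8}{351}} = \frac{1}{\frac{2724454}{351}} = \frac{351}{2724454}$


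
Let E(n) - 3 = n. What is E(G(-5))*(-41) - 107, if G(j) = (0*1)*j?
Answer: -230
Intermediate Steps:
G(j) = 0 (G(j) = 0*j = 0)
E(n) = 3 + n
E(G(-5))*(-41) - 107 = (3 + 0)*(-41) - 107 = 3*(-41) - 107 = -123 - 107 = -230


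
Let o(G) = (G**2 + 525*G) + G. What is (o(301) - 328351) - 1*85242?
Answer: -164666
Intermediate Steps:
o(G) = G**2 + 526*G
(o(301) - 328351) - 1*85242 = (301*(526 + 301) - 328351) - 1*85242 = (301*827 - 328351) - 85242 = (248927 - 328351) - 85242 = -79424 - 85242 = -164666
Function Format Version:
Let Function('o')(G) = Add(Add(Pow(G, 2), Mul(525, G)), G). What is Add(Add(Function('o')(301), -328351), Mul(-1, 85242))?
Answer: -164666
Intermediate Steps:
Function('o')(G) = Add(Pow(G, 2), Mul(526, G))
Add(Add(Function('o')(301), -328351), Mul(-1, 85242)) = Add(Add(Mul(301, Add(526, 301)), -328351), Mul(-1, 85242)) = Add(Add(Mul(301, 827), -328351), -85242) = Add(Add(248927, -328351), -85242) = Add(-79424, -85242) = -164666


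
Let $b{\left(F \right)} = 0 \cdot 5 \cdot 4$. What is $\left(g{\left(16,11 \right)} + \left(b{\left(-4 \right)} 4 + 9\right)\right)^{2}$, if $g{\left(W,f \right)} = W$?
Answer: $625$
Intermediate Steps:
$b{\left(F \right)} = 0$ ($b{\left(F \right)} = 0 \cdot 4 = 0$)
$\left(g{\left(16,11 \right)} + \left(b{\left(-4 \right)} 4 + 9\right)\right)^{2} = \left(16 + \left(0 \cdot 4 + 9\right)\right)^{2} = \left(16 + \left(0 + 9\right)\right)^{2} = \left(16 + 9\right)^{2} = 25^{2} = 625$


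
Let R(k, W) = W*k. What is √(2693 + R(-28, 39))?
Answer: √1601 ≈ 40.013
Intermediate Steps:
√(2693 + R(-28, 39)) = √(2693 + 39*(-28)) = √(2693 - 1092) = √1601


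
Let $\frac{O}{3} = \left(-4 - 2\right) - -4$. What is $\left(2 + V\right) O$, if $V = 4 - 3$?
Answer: $-18$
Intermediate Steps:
$O = -6$ ($O = 3 \left(\left(-4 - 2\right) - -4\right) = 3 \left(\left(-4 - 2\right) + 4\right) = 3 \left(-6 + 4\right) = 3 \left(-2\right) = -6$)
$V = 1$
$\left(2 + V\right) O = \left(2 + 1\right) \left(-6\right) = 3 \left(-6\right) = -18$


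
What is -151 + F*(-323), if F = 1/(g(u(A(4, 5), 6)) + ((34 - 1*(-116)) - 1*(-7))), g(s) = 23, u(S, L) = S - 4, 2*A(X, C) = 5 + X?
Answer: -27503/180 ≈ -152.79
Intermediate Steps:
A(X, C) = 5/2 + X/2 (A(X, C) = (5 + X)/2 = 5/2 + X/2)
u(S, L) = -4 + S
F = 1/180 (F = 1/(23 + ((34 - 1*(-116)) - 1*(-7))) = 1/(23 + ((34 + 116) + 7)) = 1/(23 + (150 + 7)) = 1/(23 + 157) = 1/180 ≈ 0.0055556)
-151 + F*(-323) = -151 + (1/180)*(-323) = -151 - 323/180 = -27503/180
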